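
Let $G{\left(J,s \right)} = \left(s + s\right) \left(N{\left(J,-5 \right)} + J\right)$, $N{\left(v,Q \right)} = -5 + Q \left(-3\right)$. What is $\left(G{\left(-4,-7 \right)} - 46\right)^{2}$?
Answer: $16900$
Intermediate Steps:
$N{\left(v,Q \right)} = -5 - 3 Q$
$G{\left(J,s \right)} = 2 s \left(10 + J\right)$ ($G{\left(J,s \right)} = \left(s + s\right) \left(\left(-5 - -15\right) + J\right) = 2 s \left(\left(-5 + 15\right) + J\right) = 2 s \left(10 + J\right)$)
$\left(G{\left(-4,-7 \right)} - 46\right)^{2} = \left(2 \left(-7\right) \left(10 - 4\right) - 46\right)^{2} = \left(2 \left(-7\right) 6 - 46\right)^{2} = \left(-84 - 46\right)^{2} = \left(-130\right)^{2} = 16900$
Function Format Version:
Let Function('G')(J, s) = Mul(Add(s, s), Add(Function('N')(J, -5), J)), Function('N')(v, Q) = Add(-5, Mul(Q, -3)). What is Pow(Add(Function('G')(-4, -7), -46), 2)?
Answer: 16900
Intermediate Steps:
Function('N')(v, Q) = Add(-5, Mul(-3, Q))
Function('G')(J, s) = Mul(2, s, Add(10, J)) (Function('G')(J, s) = Mul(Add(s, s), Add(Add(-5, Mul(-3, -5)), J)) = Mul(Mul(2, s), Add(Add(-5, 15), J)) = Mul(Mul(2, s), Add(10, J)) = Mul(2, s, Add(10, J)))
Pow(Add(Function('G')(-4, -7), -46), 2) = Pow(Add(Mul(2, -7, Add(10, -4)), -46), 2) = Pow(Add(Mul(2, -7, 6), -46), 2) = Pow(Add(-84, -46), 2) = Pow(-130, 2) = 16900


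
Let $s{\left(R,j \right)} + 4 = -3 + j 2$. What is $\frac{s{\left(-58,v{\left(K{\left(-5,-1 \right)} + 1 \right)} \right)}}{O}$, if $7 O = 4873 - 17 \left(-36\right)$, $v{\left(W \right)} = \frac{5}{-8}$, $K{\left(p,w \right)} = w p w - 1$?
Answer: $- \frac{231}{21940} \approx -0.010529$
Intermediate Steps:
$K{\left(p,w \right)} = -1 + p w^{2}$ ($K{\left(p,w \right)} = p w w - 1 = p w^{2} - 1 = -1 + p w^{2}$)
$v{\left(W \right)} = - \frac{5}{8}$ ($v{\left(W \right)} = 5 \left(- \frac{1}{8}\right) = - \frac{5}{8}$)
$s{\left(R,j \right)} = -7 + 2 j$ ($s{\left(R,j \right)} = -4 + \left(-3 + j 2\right) = -4 + \left(-3 + 2 j\right) = -7 + 2 j$)
$O = \frac{5485}{7}$ ($O = \frac{4873 - 17 \left(-36\right)}{7} = \frac{4873 - -612}{7} = \frac{4873 + 612}{7} = \frac{1}{7} \cdot 5485 = \frac{5485}{7} \approx 783.57$)
$\frac{s{\left(-58,v{\left(K{\left(-5,-1 \right)} + 1 \right)} \right)}}{O} = \frac{-7 + 2 \left(- \frac{5}{8}\right)}{\frac{5485}{7}} = \left(-7 - \frac{5}{4}\right) \frac{7}{5485} = \left(- \frac{33}{4}\right) \frac{7}{5485} = - \frac{231}{21940}$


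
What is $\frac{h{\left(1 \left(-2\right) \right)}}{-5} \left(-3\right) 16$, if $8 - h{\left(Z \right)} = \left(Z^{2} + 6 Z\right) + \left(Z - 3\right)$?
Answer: $\frac{1008}{5} \approx 201.6$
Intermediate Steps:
$h{\left(Z \right)} = 11 - Z^{2} - 7 Z$ ($h{\left(Z \right)} = 8 - \left(\left(Z^{2} + 6 Z\right) + \left(Z - 3\right)\right) = 8 - \left(\left(Z^{2} + 6 Z\right) + \left(-3 + Z\right)\right) = 8 - \left(-3 + Z^{2} + 7 Z\right) = 11 - Z^{2} - 7 Z$)
$\frac{h{\left(1 \left(-2\right) \right)}}{-5} \left(-3\right) 16 = \frac{11 - \left(1 \left(-2\right)\right)^{2} - 7 \cdot 1 \left(-2\right)}{-5} \left(-3\right) 16 = \left(11 - \left(-2\right)^{2} - -14\right) \left(- \frac{1}{5}\right) \left(-3\right) 16 = \left(11 - 4 + 14\right) \left(- \frac{1}{5}\right) \left(-3\right) 16 = 21 \left(- \frac{1}{5}\right) \left(-3\right) 16 = \left(- \frac{21}{5}\right) \left(-3\right) 16 = \frac{63}{5} \cdot 16 = \frac{1008}{5}$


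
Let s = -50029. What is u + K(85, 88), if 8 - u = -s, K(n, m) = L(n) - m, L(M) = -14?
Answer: -50123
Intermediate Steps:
K(n, m) = -14 - m
u = -50021 (u = 8 - (-1)*(-50029) = 8 - 1*50029 = 8 - 50029 = -50021)
u + K(85, 88) = -50021 + (-14 - 1*88) = -50021 + (-14 - 88) = -50021 - 102 = -50123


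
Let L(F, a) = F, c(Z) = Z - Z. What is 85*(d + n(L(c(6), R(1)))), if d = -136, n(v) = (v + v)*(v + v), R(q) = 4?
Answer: -11560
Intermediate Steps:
c(Z) = 0
n(v) = 4*v² (n(v) = (2*v)*(2*v) = 4*v²)
85*(d + n(L(c(6), R(1)))) = 85*(-136 + 4*0²) = 85*(-136 + 4*0) = 85*(-136 + 0) = 85*(-136) = -11560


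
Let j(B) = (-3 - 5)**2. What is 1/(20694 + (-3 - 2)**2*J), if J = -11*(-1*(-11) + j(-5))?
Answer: 1/69 ≈ 0.014493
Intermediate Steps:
j(B) = 64 (j(B) = (-8)**2 = 64)
J = -825 (J = -11*(-1*(-11) + 64) = -11*(11 + 64) = -11*75 = -825)
1/(20694 + (-3 - 2)**2*J) = 1/(20694 + (-3 - 2)**2*(-825)) = 1/(20694 + (-5)**2*(-825)) = 1/(20694 + 25*(-825)) = 1/(20694 - 20625) = 1/69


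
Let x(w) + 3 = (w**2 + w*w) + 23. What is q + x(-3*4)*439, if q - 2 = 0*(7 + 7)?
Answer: 135214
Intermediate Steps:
x(w) = 20 + 2*w**2 (x(w) = -3 + ((w**2 + w*w) + 23) = -3 + ((w**2 + w**2) + 23) = -3 + (2*w**2 + 23) = -3 + (23 + 2*w**2) = 20 + 2*w**2)
q = 2 (q = 2 + 0*(7 + 7) = 2 + 0*14 = 2 + 0 = 2)
q + x(-3*4)*439 = 2 + (20 + 2*(-3*4)**2)*439 = 2 + (20 + 2*(-12)**2)*439 = 2 + (20 + 2*144)*439 = 2 + (20 + 288)*439 = 2 + 308*439 = 2 + 135212 = 135214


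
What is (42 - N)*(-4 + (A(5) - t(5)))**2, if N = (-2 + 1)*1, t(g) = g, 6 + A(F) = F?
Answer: 4300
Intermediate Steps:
A(F) = -6 + F
N = -1 (N = -1*1 = -1)
(42 - N)*(-4 + (A(5) - t(5)))**2 = (42 - 1*(-1))*(-4 + ((-6 + 5) - 1*5))**2 = (42 + 1)*(-4 + (-1 - 5))**2 = 43*(-4 - 6)**2 = 43*(-10)**2 = 43*100 = 4300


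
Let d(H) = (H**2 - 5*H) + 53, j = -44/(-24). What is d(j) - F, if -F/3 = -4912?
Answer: -528797/36 ≈ -14689.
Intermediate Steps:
F = 14736 (F = -3*(-4912) = 14736)
j = 11/6 (j = -44*(-1/24) = 11/6 ≈ 1.8333)
d(H) = 53 + H**2 - 5*H
d(j) - F = (53 + (11/6)**2 - 5*11/6) - 1*14736 = (53 + 121/36 - 55/6) - 14736 = 1699/36 - 14736 = -528797/36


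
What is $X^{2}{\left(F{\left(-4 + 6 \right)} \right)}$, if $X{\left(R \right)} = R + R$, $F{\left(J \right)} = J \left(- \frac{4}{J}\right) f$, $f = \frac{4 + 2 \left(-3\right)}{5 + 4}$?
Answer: $\frac{256}{81} \approx 3.1605$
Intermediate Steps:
$f = - \frac{2}{9}$ ($f = \frac{4 - 6}{9} = \left(-2\right) \frac{1}{9} = - \frac{2}{9} \approx -0.22222$)
$F{\left(J \right)} = \frac{8}{9}$ ($F{\left(J \right)} = J \left(- \frac{4}{J}\right) \left(- \frac{2}{9}\right) = \left(-4\right) \left(- \frac{2}{9}\right) = \frac{8}{9}$)
$X{\left(R \right)} = 2 R$
$X^{2}{\left(F{\left(-4 + 6 \right)} \right)} = \left(2 \cdot \frac{8}{9}\right)^{2} = \left(\frac{16}{9}\right)^{2} = \frac{256}{81}$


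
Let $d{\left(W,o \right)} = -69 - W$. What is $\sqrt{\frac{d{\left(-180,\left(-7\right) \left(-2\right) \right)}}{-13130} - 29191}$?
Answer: $\frac{i \sqrt{5032439365330}}{13130} \approx 170.85 i$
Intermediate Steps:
$\sqrt{\frac{d{\left(-180,\left(-7\right) \left(-2\right) \right)}}{-13130} - 29191} = \sqrt{\frac{-69 - -180}{-13130} - 29191} = \sqrt{\left(-69 + 180\right) \left(- \frac{1}{13130}\right) - 29191} = \sqrt{111 \left(- \frac{1}{13130}\right) - 29191} = \sqrt{- \frac{111}{13130} - 29191} = \sqrt{- \frac{383277941}{13130}} = \frac{i \sqrt{5032439365330}}{13130}$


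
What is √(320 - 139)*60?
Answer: 60*√181 ≈ 807.22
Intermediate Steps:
√(320 - 139)*60 = √181*60 = 60*√181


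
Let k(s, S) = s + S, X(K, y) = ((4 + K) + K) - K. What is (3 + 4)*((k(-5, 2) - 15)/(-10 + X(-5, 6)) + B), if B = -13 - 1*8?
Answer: -1491/11 ≈ -135.55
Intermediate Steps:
X(K, y) = 4 + K (X(K, y) = (4 + 2*K) - K = 4 + K)
k(s, S) = S + s
B = -21 (B = -13 - 8 = -21)
(3 + 4)*((k(-5, 2) - 15)/(-10 + X(-5, 6)) + B) = (3 + 4)*(((2 - 5) - 15)/(-10 + (4 - 5)) - 21) = 7*((-3 - 15)/(-10 - 1) - 21) = 7*(-18/(-11) - 21) = 7*(-18*(-1/11) - 21) = 7*(18/11 - 21) = 7*(-213/11) = -1491/11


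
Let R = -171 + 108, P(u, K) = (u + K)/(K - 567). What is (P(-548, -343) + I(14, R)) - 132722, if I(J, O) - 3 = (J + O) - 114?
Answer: -120921729/910 ≈ -1.3288e+5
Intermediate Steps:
P(u, K) = (K + u)/(-567 + K)
R = -63
I(J, O) = -111 + J + O (I(J, O) = 3 + ((J + O) - 114) = 3 + (-114 + J + O) = -111 + J + O)
(P(-548, -343) + I(14, R)) - 132722 = ((-343 - 548)/(-567 - 343) + (-111 + 14 - 63)) - 132722 = (-891/(-910) - 160) - 132722 = (-1/910*(-891) - 160) - 132722 = (891/910 - 160) - 132722 = -144709/910 - 132722 = -120921729/910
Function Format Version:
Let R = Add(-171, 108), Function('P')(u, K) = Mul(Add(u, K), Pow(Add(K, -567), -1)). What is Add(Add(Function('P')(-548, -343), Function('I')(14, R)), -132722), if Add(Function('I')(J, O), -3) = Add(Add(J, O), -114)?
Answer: Rational(-120921729, 910) ≈ -1.3288e+5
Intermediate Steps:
Function('P')(u, K) = Mul(Pow(Add(-567, K), -1), Add(K, u)) (Function('P')(u, K) = Mul(Add(K, u), Pow(Add(-567, K), -1)) = Mul(Pow(Add(-567, K), -1), Add(K, u)))
R = -63
Function('I')(J, O) = Add(-111, J, O) (Function('I')(J, O) = Add(3, Add(Add(J, O), -114)) = Add(3, Add(-114, J, O)) = Add(-111, J, O))
Add(Add(Function('P')(-548, -343), Function('I')(14, R)), -132722) = Add(Add(Mul(Pow(Add(-567, -343), -1), Add(-343, -548)), Add(-111, 14, -63)), -132722) = Add(Add(Mul(Pow(-910, -1), -891), -160), -132722) = Add(Add(Mul(Rational(-1, 910), -891), -160), -132722) = Add(Add(Rational(891, 910), -160), -132722) = Add(Rational(-144709, 910), -132722) = Rational(-120921729, 910)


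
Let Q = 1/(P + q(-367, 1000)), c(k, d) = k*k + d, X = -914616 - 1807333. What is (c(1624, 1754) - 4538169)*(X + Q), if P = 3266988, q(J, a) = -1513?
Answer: 16879525373859846186/3265475 ≈ 5.1691e+12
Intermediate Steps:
X = -2721949
c(k, d) = d + k² (c(k, d) = k² + d = d + k²)
Q = 1/3265475 (Q = 1/(3266988 - 1513) = 1/3265475 ≈ 3.0623e-7)
(c(1624, 1754) - 4538169)*(X + Q) = ((1754 + 1624²) - 4538169)*(-2721949 + 1/3265475) = ((1754 + 2637376) - 4538169)*(-8888456410774/3265475) = (2639130 - 4538169)*(-8888456410774/3265475) = -1899039*(-8888456410774/3265475) = 16879525373859846186/3265475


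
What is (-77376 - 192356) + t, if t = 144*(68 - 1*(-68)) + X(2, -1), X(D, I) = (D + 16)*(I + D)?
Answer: -250130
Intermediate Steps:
X(D, I) = (16 + D)*(D + I)
t = 19602 (t = 144*(68 - 1*(-68)) + (2² + 16*2 + 16*(-1) + 2*(-1)) = 144*(68 + 68) + (4 + 32 - 16 - 2) = 144*136 + 18 = 19584 + 18 = 19602)
(-77376 - 192356) + t = (-77376 - 192356) + 19602 = -269732 + 19602 = -250130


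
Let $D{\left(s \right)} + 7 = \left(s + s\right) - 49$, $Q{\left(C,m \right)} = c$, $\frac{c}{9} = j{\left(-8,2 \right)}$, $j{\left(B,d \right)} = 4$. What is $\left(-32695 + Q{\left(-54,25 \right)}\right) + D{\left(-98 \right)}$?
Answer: $-32911$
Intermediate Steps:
$c = 36$ ($c = 9 \cdot 4 = 36$)
$Q{\left(C,m \right)} = 36$
$D{\left(s \right)} = -56 + 2 s$ ($D{\left(s \right)} = -7 + \left(\left(s + s\right) - 49\right) = -7 + \left(2 s - 49\right) = -7 + \left(-49 + 2 s\right) = -56 + 2 s$)
$\left(-32695 + Q{\left(-54,25 \right)}\right) + D{\left(-98 \right)} = \left(-32695 + 36\right) + \left(-56 + 2 \left(-98\right)\right) = -32659 - 252 = -32911$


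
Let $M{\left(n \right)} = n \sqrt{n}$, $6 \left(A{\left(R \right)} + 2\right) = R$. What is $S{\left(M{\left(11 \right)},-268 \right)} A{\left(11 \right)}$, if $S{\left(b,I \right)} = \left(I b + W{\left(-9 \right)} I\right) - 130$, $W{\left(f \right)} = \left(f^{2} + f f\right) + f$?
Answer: $\frac{20567}{3} + \frac{1474 \sqrt{11}}{3} \approx 8485.2$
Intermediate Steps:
$A{\left(R \right)} = -2 + \frac{R}{6}$
$W{\left(f \right)} = f + 2 f^{2}$ ($W{\left(f \right)} = \left(f^{2} + f^{2}\right) + f = 2 f^{2} + f = f + 2 f^{2}$)
$M{\left(n \right)} = n^{\frac{3}{2}}$
$S{\left(b,I \right)} = -130 + 153 I + I b$ ($S{\left(b,I \right)} = \left(I b + - 9 \left(1 + 2 \left(-9\right)\right) I\right) - 130 = \left(I b + - 9 \left(1 - 18\right) I\right) - 130 = \left(I b + \left(-9\right) \left(-17\right) I\right) - 130 = \left(I b + 153 I\right) - 130 = \left(153 I + I b\right) - 130 = -130 + 153 I + I b$)
$S{\left(M{\left(11 \right)},-268 \right)} A{\left(11 \right)} = \left(-130 + 153 \left(-268\right) - 268 \cdot 11^{\frac{3}{2}}\right) \left(-2 + \frac{1}{6} \cdot 11\right) = \left(-130 - 41004 - 268 \cdot 11 \sqrt{11}\right) \left(-2 + \frac{11}{6}\right) = \left(-130 - 41004 - 2948 \sqrt{11}\right) \left(- \frac{1}{6}\right) = \left(-41134 - 2948 \sqrt{11}\right) \left(- \frac{1}{6}\right) = \frac{20567}{3} + \frac{1474 \sqrt{11}}{3}$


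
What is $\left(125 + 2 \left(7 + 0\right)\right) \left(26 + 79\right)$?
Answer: $14595$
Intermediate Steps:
$\left(125 + 2 \left(7 + 0\right)\right) \left(26 + 79\right) = \left(125 + 2 \cdot 7\right) 105 = \left(125 + 14\right) 105 = 139 \cdot 105 = 14595$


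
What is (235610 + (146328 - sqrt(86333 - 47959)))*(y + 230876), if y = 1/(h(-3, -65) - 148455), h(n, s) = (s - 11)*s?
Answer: 12655198292611382/143515 - 33134169139*sqrt(38374)/143515 ≈ 8.8135e+10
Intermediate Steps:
h(n, s) = s*(-11 + s) (h(n, s) = (-11 + s)*s = s*(-11 + s))
y = -1/143515 (y = 1/(-65*(-11 - 65) - 148455) = 1/(-65*(-76) - 148455) = 1/(4940 - 148455) = 1/(-143515) = -1/143515 ≈ -6.9679e-6)
(235610 + (146328 - sqrt(86333 - 47959)))*(y + 230876) = (235610 + (146328 - sqrt(86333 - 47959)))*(-1/143515 + 230876) = (235610 + (146328 - sqrt(38374)))*(33134169139/143515) = (381938 - sqrt(38374))*(33134169139/143515) = 12655198292611382/143515 - 33134169139*sqrt(38374)/143515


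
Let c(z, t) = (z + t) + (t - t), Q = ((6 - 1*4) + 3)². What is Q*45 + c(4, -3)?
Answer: 1126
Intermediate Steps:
Q = 25 (Q = ((6 - 4) + 3)² = (2 + 3)² = 5² = 25)
c(z, t) = t + z (c(z, t) = (t + z) + 0 = t + z)
Q*45 + c(4, -3) = 25*45 + (-3 + 4) = 1125 + 1 = 1126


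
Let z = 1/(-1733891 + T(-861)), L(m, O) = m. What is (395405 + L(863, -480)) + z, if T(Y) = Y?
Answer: 687426705535/1734752 ≈ 3.9627e+5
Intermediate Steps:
z = -1/1734752 (z = 1/(-1733891 - 861) = 1/(-1734752) = -1/1734752 ≈ -5.7645e-7)
(395405 + L(863, -480)) + z = (395405 + 863) - 1/1734752 = 396268 - 1/1734752 = 687426705535/1734752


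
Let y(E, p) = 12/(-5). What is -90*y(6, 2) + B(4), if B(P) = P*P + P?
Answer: 236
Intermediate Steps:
y(E, p) = -12/5 (y(E, p) = 12*(-1/5) = -12/5)
B(P) = P + P**2 (B(P) = P**2 + P = P + P**2)
-90*y(6, 2) + B(4) = -90*(-12/5) + 4*(1 + 4) = 216 + 4*5 = 216 + 20 = 236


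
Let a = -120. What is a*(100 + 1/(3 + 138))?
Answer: -564040/47 ≈ -12001.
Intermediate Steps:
a*(100 + 1/(3 + 138)) = -120*(100 + 1/(3 + 138)) = -120*(100 + 1/141) = -120*14101/141 = -564040/47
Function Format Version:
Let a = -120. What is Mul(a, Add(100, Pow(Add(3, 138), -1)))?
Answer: Rational(-564040, 47) ≈ -12001.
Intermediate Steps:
Mul(a, Add(100, Pow(Add(3, 138), -1))) = Mul(-120, Add(100, Pow(Add(3, 138), -1))) = Mul(-120, Add(100, Pow(141, -1))) = Mul(-120, Add(100, Rational(1, 141))) = Mul(-120, Rational(14101, 141)) = Rational(-564040, 47)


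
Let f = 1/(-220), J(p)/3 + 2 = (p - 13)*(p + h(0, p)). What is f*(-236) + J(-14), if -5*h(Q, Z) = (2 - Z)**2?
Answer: 58039/11 ≈ 5276.3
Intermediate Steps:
h(Q, Z) = -(2 - Z)**2/5
J(p) = -6 + 3*(-13 + p)*(p - (-2 + p)**2/5) (J(p) = -6 + 3*((p - 13)*(p - (-2 + p)**2/5)) = -6 + 3*((-13 + p)*(p - (-2 + p)**2/5)) = -6 + 3*(-13 + p)*(p - (-2 + p)**2/5))
f = -1/220 ≈ -0.0045455
f*(-236) + J(-14) = -1/220*(-236) + (126/5 - 363/5*(-14) - 3/5*(-14)**3 + (66/5)*(-14)**2) = 59/55 + (126/5 + 5082/5 - 3/5*(-2744) + (66/5)*196) = 59/55 + (126/5 + 5082/5 + 8232/5 + 12936/5) = 59/55 + 26376/5 = 58039/11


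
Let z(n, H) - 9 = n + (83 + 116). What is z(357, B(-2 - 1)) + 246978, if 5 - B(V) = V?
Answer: 247543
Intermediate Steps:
B(V) = 5 - V
z(n, H) = 208 + n (z(n, H) = 9 + (n + (83 + 116)) = 9 + (n + 199) = 9 + (199 + n) = 208 + n)
z(357, B(-2 - 1)) + 246978 = (208 + 357) + 246978 = 565 + 246978 = 247543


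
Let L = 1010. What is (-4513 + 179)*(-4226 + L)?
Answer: 13938144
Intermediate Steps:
(-4513 + 179)*(-4226 + L) = (-4513 + 179)*(-4226 + 1010) = -4334*(-3216) = 13938144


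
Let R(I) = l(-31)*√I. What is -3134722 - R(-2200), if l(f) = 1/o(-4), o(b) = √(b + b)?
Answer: -3134722 - 5*√11 ≈ -3.1347e+6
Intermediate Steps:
o(b) = √2*√b (o(b) = √(2*b) = √2*√b)
l(f) = -I*√2/4 (l(f) = 1/(√2*√(-4)) = 1/(√2*(2*I)) = 1/(2*I*√2) = -I*√2/4)
R(I) = -I*√2*√I/4 (R(I) = (-I*√2/4)*√I = -I*√2*√I/4)
-3134722 - R(-2200) = -3134722 - (-1)*I*√2*√(-2200)/4 = -3134722 - (-1)*I*√2*10*I*√22/4 = -3134722 - 5*√11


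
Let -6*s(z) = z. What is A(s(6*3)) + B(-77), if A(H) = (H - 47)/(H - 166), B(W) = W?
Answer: -12963/169 ≈ -76.704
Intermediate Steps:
s(z) = -z/6
A(H) = (-47 + H)/(-166 + H)
A(s(6*3)) + B(-77) = (-47 - 3)/(-166 - 3) - 77 = -50/(-169) - 77 = -1/169*(-50) - 77 = 50/169 - 77 = -12963/169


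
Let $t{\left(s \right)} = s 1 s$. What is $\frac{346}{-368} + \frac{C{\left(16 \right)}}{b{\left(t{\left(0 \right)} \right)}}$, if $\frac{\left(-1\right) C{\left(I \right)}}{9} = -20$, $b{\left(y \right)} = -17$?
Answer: $- \frac{36061}{3128} \approx -11.528$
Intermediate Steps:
$t{\left(s \right)} = s^{2}$ ($t{\left(s \right)} = s s = s^{2}$)
$C{\left(I \right)} = 180$ ($C{\left(I \right)} = \left(-9\right) \left(-20\right) = 180$)
$\frac{346}{-368} + \frac{C{\left(16 \right)}}{b{\left(t{\left(0 \right)} \right)}} = \frac{346}{-368} + \frac{180}{-17} = 346 \left(- \frac{1}{368}\right) + 180 \left(- \frac{1}{17}\right) = - \frac{173}{184} - \frac{180}{17} = - \frac{36061}{3128}$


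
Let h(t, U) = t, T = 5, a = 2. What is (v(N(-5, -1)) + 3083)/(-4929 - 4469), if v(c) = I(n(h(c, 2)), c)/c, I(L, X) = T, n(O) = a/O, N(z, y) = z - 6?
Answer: -16954/51689 ≈ -0.32800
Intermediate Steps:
N(z, y) = -6 + z
n(O) = 2/O
I(L, X) = 5
v(c) = 5/c
(v(N(-5, -1)) + 3083)/(-4929 - 4469) = (5/(-6 - 5) + 3083)/(-4929 - 4469) = (5/(-11) + 3083)/(-9398) = (5*(-1/11) + 3083)*(-1/9398) = (-5/11 + 3083)*(-1/9398) = (33908/11)*(-1/9398) = -16954/51689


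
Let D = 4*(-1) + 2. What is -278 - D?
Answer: -276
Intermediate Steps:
D = -2 (D = -4 + 2 = -2)
-278 - D = -278 - 1*(-2) = -278 + 2 = -276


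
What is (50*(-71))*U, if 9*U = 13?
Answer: -46150/9 ≈ -5127.8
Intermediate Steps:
U = 13/9 (U = (⅑)*13 = 13/9 ≈ 1.4444)
(50*(-71))*U = (50*(-71))*(13/9) = -3550*13/9 = -46150/9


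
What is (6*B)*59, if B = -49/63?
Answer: -826/3 ≈ -275.33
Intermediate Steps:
B = -7/9 (B = -49*1/63 = -7/9 ≈ -0.77778)
(6*B)*59 = (6*(-7/9))*59 = -14/3*59 = -826/3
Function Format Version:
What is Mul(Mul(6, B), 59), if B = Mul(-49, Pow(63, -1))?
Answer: Rational(-826, 3) ≈ -275.33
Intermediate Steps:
B = Rational(-7, 9) (B = Mul(-49, Rational(1, 63)) = Rational(-7, 9) ≈ -0.77778)
Mul(Mul(6, B), 59) = Mul(Mul(6, Rational(-7, 9)), 59) = Mul(Rational(-14, 3), 59) = Rational(-826, 3)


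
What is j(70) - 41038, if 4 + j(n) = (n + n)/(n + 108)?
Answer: -3652668/89 ≈ -41041.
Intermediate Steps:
j(n) = -4 + 2*n/(108 + n) (j(n) = -4 + (n + n)/(n + 108) = -4 + (2*n)/(108 + n) = -4 + 2*n/(108 + n))
j(70) - 41038 = 2*(-216 - 1*70)/(108 + 70) - 41038 = 2*(-216 - 70)/178 - 41038 = 2*(1/178)*(-286) - 41038 = -286/89 - 41038 = -3652668/89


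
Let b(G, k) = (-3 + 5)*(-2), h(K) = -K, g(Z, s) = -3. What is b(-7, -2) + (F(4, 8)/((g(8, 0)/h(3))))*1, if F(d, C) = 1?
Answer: -3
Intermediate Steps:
b(G, k) = -4 (b(G, k) = 2*(-2) = -4)
b(-7, -2) + (F(4, 8)/((g(8, 0)/h(3))))*1 = -4 + (1/(-3/((-1*3))))*1 = -4 + (1/(-3/(-3)))*1 = -4 + (1/(-3*(-⅓)))*1 = -4 + (1/1)*1 = -4 + (1*1)*1 = -4 + 1*1 = -4 + 1 = -3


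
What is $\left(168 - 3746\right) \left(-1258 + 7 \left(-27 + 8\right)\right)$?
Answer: $4976998$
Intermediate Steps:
$\left(168 - 3746\right) \left(-1258 + 7 \left(-27 + 8\right)\right) = - 3578 \left(-1258 + 7 \left(-19\right)\right) = - 3578 \left(-1258 - 133\right) = \left(-3578\right) \left(-1391\right) = 4976998$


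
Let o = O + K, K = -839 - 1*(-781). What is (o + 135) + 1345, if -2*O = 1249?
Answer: 1595/2 ≈ 797.50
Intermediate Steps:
O = -1249/2 (O = -½*1249 = -1249/2 ≈ -624.50)
K = -58 (K = -839 + 781 = -58)
o = -1365/2 (o = -1249/2 - 58 = -1365/2 ≈ -682.50)
(o + 135) + 1345 = (-1365/2 + 135) + 1345 = -1095/2 + 1345 = 1595/2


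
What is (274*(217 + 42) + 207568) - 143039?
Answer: 135495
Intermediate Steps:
(274*(217 + 42) + 207568) - 143039 = (274*259 + 207568) - 143039 = (70966 + 207568) - 143039 = 278534 - 143039 = 135495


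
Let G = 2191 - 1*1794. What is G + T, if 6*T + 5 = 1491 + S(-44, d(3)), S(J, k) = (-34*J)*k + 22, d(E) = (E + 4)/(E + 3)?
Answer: 8453/9 ≈ 939.22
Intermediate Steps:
d(E) = (4 + E)/(3 + E)
S(J, k) = 22 - 34*J*k (S(J, k) = -34*J*k + 22 = 22 - 34*J*k)
G = 397 (G = 2191 - 1794 = 397)
T = 4880/9 (T = -⅚ + (1491 + (22 - 34*(-44)*(4 + 3)/(3 + 3)))/6 = -⅚ + (1491 + (22 - 34*(-44)*7/6))/6 = -⅚ + (1491 + (22 + 5236/3))/6 = -⅚ + (1491 + 5302/3)/6 = -⅚ + (⅙)*(9775/3) = -⅚ + 9775/18 = 4880/9 ≈ 542.22)
G + T = 397 + 4880/9 = 8453/9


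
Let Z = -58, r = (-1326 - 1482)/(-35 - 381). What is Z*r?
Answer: -783/2 ≈ -391.50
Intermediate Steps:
r = 27/4 (r = -2808/(-416) = -2808*(-1/416) = 27/4 ≈ 6.7500)
Z*r = -58*27/4 = -783/2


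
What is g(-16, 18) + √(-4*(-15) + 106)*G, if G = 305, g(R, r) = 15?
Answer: 15 + 305*√166 ≈ 3944.6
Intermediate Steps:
g(-16, 18) + √(-4*(-15) + 106)*G = 15 + √(-4*(-15) + 106)*305 = 15 + √(60 + 106)*305 = 15 + √166*305 = 15 + 305*√166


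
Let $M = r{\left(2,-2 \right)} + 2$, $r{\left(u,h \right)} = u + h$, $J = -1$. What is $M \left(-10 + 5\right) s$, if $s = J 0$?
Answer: $0$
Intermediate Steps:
$r{\left(u,h \right)} = h + u$
$s = 0$ ($s = \left(-1\right) 0 = 0$)
$M = 2$ ($M = \left(-2 + 2\right) + 2 = 0 + 2 = 2$)
$M \left(-10 + 5\right) s = 2 \left(-10 + 5\right) 0 = 2 \left(-5\right) 0 = \left(-10\right) 0 = 0$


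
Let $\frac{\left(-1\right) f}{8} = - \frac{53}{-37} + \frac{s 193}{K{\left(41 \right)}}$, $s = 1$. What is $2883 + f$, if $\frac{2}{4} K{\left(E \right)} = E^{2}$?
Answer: $\frac{178572643}{62197} \approx 2871.1$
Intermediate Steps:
$K{\left(E \right)} = 2 E^{2}$
$f = - \frac{741308}{62197}$ ($f = - 8 \left(- \frac{53}{-37} + \frac{1 \cdot 193}{2 \cdot 41^{2}}\right) = - 8 \left(\left(-53\right) \left(- \frac{1}{37}\right) + \frac{193}{2 \cdot 1681}\right) = - 8 \left(\frac{53}{37} + \frac{193}{3362}\right) = \left(-8\right) \frac{185327}{124394} = - \frac{741308}{62197} \approx -11.919$)
$2883 + f = 2883 - \frac{741308}{62197} = \frac{178572643}{62197}$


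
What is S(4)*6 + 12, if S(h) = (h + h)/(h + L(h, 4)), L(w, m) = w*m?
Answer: 72/5 ≈ 14.400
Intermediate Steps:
L(w, m) = m*w
S(h) = ⅖ (S(h) = (h + h)/(h + 4*h) = (2*h)/((5*h)) = (2*h)*(1/(5*h)) = ⅖)
S(4)*6 + 12 = (⅖)*6 + 12 = 12/5 + 12 = 72/5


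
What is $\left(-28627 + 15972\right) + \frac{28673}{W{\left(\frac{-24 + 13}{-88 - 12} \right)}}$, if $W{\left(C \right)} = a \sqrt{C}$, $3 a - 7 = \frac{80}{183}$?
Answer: $-12655 + \frac{157414770 \sqrt{11}}{14971} \approx 22218.0$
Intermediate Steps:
$a = \frac{1361}{549}$ ($a = \frac{7}{3} + \frac{80 \cdot \frac{1}{183}}{3} = \frac{7}{3} + \frac{1}{3} \cdot \frac{80}{183} = \frac{7}{3} + \frac{80}{549} = \frac{1361}{549} \approx 2.4791$)
$W{\left(C \right)} = \frac{1361 \sqrt{C}}{549}$
$\left(-28627 + 15972\right) + \frac{28673}{W{\left(\frac{-24 + 13}{-88 - 12} \right)}} = \left(-28627 + 15972\right) + \frac{28673}{\frac{1361}{549} \sqrt{\frac{-24 + 13}{-88 - 12}}} = -12655 + \frac{28673}{\frac{1361}{549} \sqrt{- \frac{11}{-100}}} = -12655 + \frac{28673}{\frac{1361}{549} \sqrt{\left(-11\right) \left(- \frac{1}{100}\right)}} = -12655 + \frac{28673}{\frac{1361}{549} \sqrt{\frac{11}{100}}} = -12655 + \frac{28673}{\frac{1361}{549} \frac{\sqrt{11}}{10}} = -12655 + \frac{28673}{\frac{1361}{5490} \sqrt{11}} = -12655 + 28673 \frac{5490 \sqrt{11}}{14971} = -12655 + \frac{157414770 \sqrt{11}}{14971}$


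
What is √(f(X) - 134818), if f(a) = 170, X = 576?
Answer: 2*I*√33662 ≈ 366.94*I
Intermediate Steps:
√(f(X) - 134818) = √(170 - 134818) = √(-134648) = 2*I*√33662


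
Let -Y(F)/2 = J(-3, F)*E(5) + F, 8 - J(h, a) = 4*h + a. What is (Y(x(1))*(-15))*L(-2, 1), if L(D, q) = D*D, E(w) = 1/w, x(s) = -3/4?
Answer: 408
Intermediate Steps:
x(s) = -3/4 (x(s) = -3*1/4 = -3/4)
J(h, a) = 8 - a - 4*h (J(h, a) = 8 - (4*h + a) = 8 - (a + 4*h) = 8 + (-a - 4*h) = 8 - a - 4*h)
Y(F) = -8 - 8*F/5 (Y(F) = -2*((8 - F - 4*(-3))/5 + F) = -2*((8 - F + 12)*(1/5) + F) = -2*((20 - F)*(1/5) + F) = -2*((4 - F/5) + F) = -2*(4 + 4*F/5) = -8 - 8*F/5)
L(D, q) = D**2
(Y(x(1))*(-15))*L(-2, 1) = ((-8 - 8/5*(-3/4))*(-15))*(-2)**2 = ((-8 + 6/5)*(-15))*4 = -34/5*(-15)*4 = 102*4 = 408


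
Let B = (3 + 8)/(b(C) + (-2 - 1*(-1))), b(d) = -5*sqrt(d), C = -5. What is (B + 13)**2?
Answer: (260*sqrt(5) + 21121*I)/(2*(5*sqrt(5) + 62*I)) ≈ 165.79 + 25.207*I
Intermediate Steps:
B = 11/(-1 - 5*I*sqrt(5)) (B = (3 + 8)/(-5*I*sqrt(5) + (-2 - 1*(-1))) = 11/(-5*I*sqrt(5) + (-2 + 1)) = 11/(-5*I*sqrt(5) - 1) = 11/(-1 - 5*I*sqrt(5)) ≈ -0.087302 + 0.97606*I)
(B + 13)**2 = (11*I/(-I + 5*sqrt(5)) + 13)**2 = (13 + 11*I/(-I + 5*sqrt(5)))**2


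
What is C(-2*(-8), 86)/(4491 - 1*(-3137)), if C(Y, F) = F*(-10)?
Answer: -215/1907 ≈ -0.11274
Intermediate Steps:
C(Y, F) = -10*F
C(-2*(-8), 86)/(4491 - 1*(-3137)) = (-10*86)/(4491 - 1*(-3137)) = -860/(4491 + 3137) = -860/7628 = -860*1/7628 = -215/1907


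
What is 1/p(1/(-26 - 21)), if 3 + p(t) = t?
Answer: -47/142 ≈ -0.33099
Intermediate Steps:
p(t) = -3 + t
1/p(1/(-26 - 21)) = 1/(-3 + 1/(-26 - 21)) = 1/(-3 + 1/(-47)) = 1/(-3 - 1/47) = 1/(-142/47) = -47/142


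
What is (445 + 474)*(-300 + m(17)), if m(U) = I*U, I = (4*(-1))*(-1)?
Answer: -213208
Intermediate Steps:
I = 4 (I = -4*(-1) = 4)
m(U) = 4*U
(445 + 474)*(-300 + m(17)) = (445 + 474)*(-300 + 4*17) = 919*(-300 + 68) = 919*(-232) = -213208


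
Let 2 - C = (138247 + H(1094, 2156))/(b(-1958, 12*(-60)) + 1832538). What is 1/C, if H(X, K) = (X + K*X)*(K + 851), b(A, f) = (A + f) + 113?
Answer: -1829973/7092270607 ≈ -0.00025802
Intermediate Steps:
b(A, f) = 113 + A + f
H(X, K) = (851 + K)*(X + K*X) (H(X, K) = (X + K*X)*(851 + K) = (851 + K)*(X + K*X))
C = -7092270607/1829973 (C = 2 - (138247 + 1094*(851 + 2156² + 852*2156))/((113 - 1958 + 12*(-60)) + 1832538) = 2 - (138247 + 1094*(851 + 4648336 + 1836912))/((113 - 1958 - 720) + 1832538) = 2 - (138247 + 1094*6486099)/(-2565 + 1832538) = 2 - (138247 + 7095792306)/1829973 = 2 - 7095930553/1829973 = -7092270607/1829973 ≈ -3875.6)
1/C = 1/(-7092270607/1829973) = -1829973/7092270607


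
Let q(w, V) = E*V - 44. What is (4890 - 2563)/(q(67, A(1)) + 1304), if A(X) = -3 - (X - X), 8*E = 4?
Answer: 4654/2517 ≈ 1.8490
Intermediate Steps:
E = ½ (E = (⅛)*4 = ½ ≈ 0.50000)
A(X) = -3 (A(X) = -3 - 1*0 = -3 + 0 = -3)
q(w, V) = -44 + V/2 (q(w, V) = V/2 - 44 = -44 + V/2)
(4890 - 2563)/(q(67, A(1)) + 1304) = (4890 - 2563)/((-44 + (½)*(-3)) + 1304) = 2327/((-44 - 3/2) + 1304) = 2327/(-91/2 + 1304) = 2327/(2517/2) = 2327*(2/2517) = 4654/2517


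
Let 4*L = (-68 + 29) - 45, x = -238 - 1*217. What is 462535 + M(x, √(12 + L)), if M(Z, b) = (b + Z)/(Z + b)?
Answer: 462536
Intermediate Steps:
x = -455 (x = -238 - 217 = -455)
L = -21 (L = ((-68 + 29) - 45)/4 = (-39 - 45)/4 = (¼)*(-84) = -21)
M(Z, b) = 1 (M(Z, b) = (Z + b)/(Z + b) = 1)
462535 + M(x, √(12 + L)) = 462535 + 1 = 462536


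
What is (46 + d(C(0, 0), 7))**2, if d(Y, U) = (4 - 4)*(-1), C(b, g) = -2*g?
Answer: 2116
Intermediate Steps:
d(Y, U) = 0 (d(Y, U) = 0*(-1) = 0)
(46 + d(C(0, 0), 7))**2 = (46 + 0)**2 = 46**2 = 2116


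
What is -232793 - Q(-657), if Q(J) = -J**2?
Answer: 198856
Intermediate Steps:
-232793 - Q(-657) = -232793 - (-1)*(-657)**2 = -232793 - (-1)*431649 = -232793 - 1*(-431649) = -232793 + 431649 = 198856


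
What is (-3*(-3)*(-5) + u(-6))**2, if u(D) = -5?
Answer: 2500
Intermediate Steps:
(-3*(-3)*(-5) + u(-6))**2 = (-3*(-3)*(-5) - 5)**2 = (9*(-5) - 5)**2 = (-45 - 5)**2 = (-50)**2 = 2500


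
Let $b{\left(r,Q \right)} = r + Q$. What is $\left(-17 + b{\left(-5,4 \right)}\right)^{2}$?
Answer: $324$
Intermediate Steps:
$b{\left(r,Q \right)} = Q + r$
$\left(-17 + b{\left(-5,4 \right)}\right)^{2} = \left(-17 + \left(4 - 5\right)\right)^{2} = \left(-17 - 1\right)^{2} = \left(-18\right)^{2} = 324$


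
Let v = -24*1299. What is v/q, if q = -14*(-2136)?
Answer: -1299/1246 ≈ -1.0425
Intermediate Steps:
q = 29904
v = -31176
v/q = -31176/29904 = -31176*1/29904 = -1299/1246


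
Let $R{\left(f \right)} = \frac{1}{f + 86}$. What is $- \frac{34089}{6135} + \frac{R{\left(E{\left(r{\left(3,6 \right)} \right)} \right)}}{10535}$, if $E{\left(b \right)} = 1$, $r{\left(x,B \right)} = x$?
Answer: $- \frac{2082939758}{374866905} \approx -5.5565$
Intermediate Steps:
$R{\left(f \right)} = \frac{1}{86 + f}$
$- \frac{34089}{6135} + \frac{R{\left(E{\left(r{\left(3,6 \right)} \right)} \right)}}{10535} = - \frac{34089}{6135} + \frac{1}{\left(86 + 1\right) 10535} = \left(-34089\right) \frac{1}{6135} + \frac{1}{87} \cdot \frac{1}{10535} = - \frac{11363}{2045} + \frac{1}{87} \cdot \frac{1}{10535} = - \frac{11363}{2045} + \frac{1}{916545} = - \frac{2082939758}{374866905}$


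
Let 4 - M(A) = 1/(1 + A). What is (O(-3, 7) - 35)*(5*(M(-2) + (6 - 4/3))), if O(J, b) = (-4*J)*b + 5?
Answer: 2610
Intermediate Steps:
O(J, b) = 5 - 4*J*b (O(J, b) = -4*J*b + 5 = 5 - 4*J*b)
M(A) = 4 - 1/(1 + A)
(O(-3, 7) - 35)*(5*(M(-2) + (6 - 4/3))) = ((5 - 4*(-3)*7) - 35)*(5*((3 + 4*(-2))/(1 - 2) + (6 - 4/3))) = ((5 + 84) - 35)*(5*((3 - 8)/(-1) + (6 + (1/3)*(-4)))) = (89 - 35)*(5*(-1*(-5) + (6 - 4/3))) = 54*(5*(5 + 14/3)) = 54*(5*(29/3)) = 54*(145/3) = 2610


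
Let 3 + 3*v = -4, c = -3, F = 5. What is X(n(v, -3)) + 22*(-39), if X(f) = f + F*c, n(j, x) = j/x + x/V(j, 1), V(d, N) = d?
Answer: -54869/63 ≈ -870.94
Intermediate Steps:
v = -7/3 (v = -1 + (⅓)*(-4) = -1 - 4/3 = -7/3 ≈ -2.3333)
n(j, x) = j/x + x/j
X(f) = -15 + f (X(f) = f + 5*(-3) = f - 15 = -15 + f)
X(n(v, -3)) + 22*(-39) = (-15 + (-7/3/(-3) - 3/(-7/3))) + 22*(-39) = (-15 + (-7/3*(-⅓) - 3*(-3/7))) - 858 = (-15 + (7/9 + 9/7)) - 858 = (-15 + 130/63) - 858 = -815/63 - 858 = -54869/63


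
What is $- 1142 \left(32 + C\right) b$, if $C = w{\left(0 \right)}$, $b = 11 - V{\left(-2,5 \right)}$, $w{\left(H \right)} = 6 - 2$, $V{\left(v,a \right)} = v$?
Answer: $-534456$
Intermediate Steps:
$w{\left(H \right)} = 4$
$b = 13$ ($b = 11 - -2 = 11 + 2 = 13$)
$C = 4$
$- 1142 \left(32 + C\right) b = - 1142 \left(32 + 4\right) 13 = - 1142 \cdot 36 \cdot 13 = \left(-1142\right) 468 = -534456$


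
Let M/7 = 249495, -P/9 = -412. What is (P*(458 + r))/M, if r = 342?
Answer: 197760/116431 ≈ 1.6985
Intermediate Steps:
P = 3708 (P = -9*(-412) = 3708)
M = 1746465 (M = 7*249495 = 1746465)
(P*(458 + r))/M = (3708*(458 + 342))/1746465 = (3708*800)*(1/1746465) = 2966400*(1/1746465) = 197760/116431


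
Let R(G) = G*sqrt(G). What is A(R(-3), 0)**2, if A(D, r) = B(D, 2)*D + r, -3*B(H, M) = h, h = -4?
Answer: -48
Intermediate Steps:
R(G) = G**(3/2)
B(H, M) = 4/3 (B(H, M) = -1/3*(-4) = 4/3)
A(D, r) = r + 4*D/3 (A(D, r) = 4*D/3 + r = r + 4*D/3)
A(R(-3), 0)**2 = (0 + 4*(-3)**(3/2)/3)**2 = (0 + 4*(-3*I*sqrt(3))/3)**2 = (0 - 4*I*sqrt(3))**2 = (-4*I*sqrt(3))**2 = -48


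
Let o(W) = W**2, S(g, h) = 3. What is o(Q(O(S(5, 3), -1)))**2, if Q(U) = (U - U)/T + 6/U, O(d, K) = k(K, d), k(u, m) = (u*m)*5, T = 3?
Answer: 16/625 ≈ 0.025600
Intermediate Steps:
k(u, m) = 5*m*u (k(u, m) = (m*u)*5 = 5*m*u)
O(d, K) = 5*K*d (O(d, K) = 5*d*K = 5*K*d)
Q(U) = 6/U (Q(U) = (U - U)/3 + 6/U = 0*(1/3) + 6/U = 0 + 6/U = 6/U)
o(Q(O(S(5, 3), -1)))**2 = ((6/((5*(-1)*3)))**2)**2 = ((6/(-15))**2)**2 = ((6*(-1/15))**2)**2 = ((-2/5)**2)**2 = (4/25)**2 = 16/625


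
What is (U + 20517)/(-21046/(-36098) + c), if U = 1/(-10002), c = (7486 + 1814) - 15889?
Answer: -3703853934617/1189381208676 ≈ -3.1141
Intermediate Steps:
c = -6589 (c = 9300 - 15889 = -6589)
U = -1/10002 ≈ -9.9980e-5
(U + 20517)/(-21046/(-36098) + c) = (-1/10002 + 20517)/(-21046/(-36098) - 6589) = 205211033/(10002*(-21046*(-1/36098) - 6589)) = 205211033/(10002*(10523/18049 - 6589)) = 205211033/(10002*(-118914338/18049)) = (205211033/10002)*(-18049/118914338) = -3703853934617/1189381208676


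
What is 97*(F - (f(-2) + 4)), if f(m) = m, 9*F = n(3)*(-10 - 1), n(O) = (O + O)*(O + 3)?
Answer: -4462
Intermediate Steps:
n(O) = 2*O*(3 + O) (n(O) = (2*O)*(3 + O) = 2*O*(3 + O))
F = -44 (F = ((2*3*(3 + 3))*(-10 - 1))/9 = ((2*3*6)*(-11))/9 = (36*(-11))/9 = (1/9)*(-396) = -44)
97*(F - (f(-2) + 4)) = 97*(-44 - (-2 + 4)) = 97*(-44 - 1*2) = 97*(-44 - 2) = 97*(-46) = -4462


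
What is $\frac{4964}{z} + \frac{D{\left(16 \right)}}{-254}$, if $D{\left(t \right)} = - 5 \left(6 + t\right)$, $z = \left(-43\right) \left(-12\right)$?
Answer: $\frac{164702}{16383} \approx 10.053$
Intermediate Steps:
$z = 516$
$D{\left(t \right)} = -30 - 5 t$
$\frac{4964}{z} + \frac{D{\left(16 \right)}}{-254} = \frac{4964}{516} + \frac{-30 - 80}{-254} = 4964 \cdot \frac{1}{516} + \left(-30 - 80\right) \left(- \frac{1}{254}\right) = \frac{1241}{129} - - \frac{55}{127} = \frac{1241}{129} + \frac{55}{127} = \frac{164702}{16383}$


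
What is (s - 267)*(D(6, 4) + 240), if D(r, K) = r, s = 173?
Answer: -23124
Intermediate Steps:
(s - 267)*(D(6, 4) + 240) = (173 - 267)*(6 + 240) = -94*246 = -23124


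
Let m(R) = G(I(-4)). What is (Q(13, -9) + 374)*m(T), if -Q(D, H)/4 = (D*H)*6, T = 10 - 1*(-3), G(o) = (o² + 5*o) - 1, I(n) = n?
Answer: -15910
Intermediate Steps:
G(o) = -1 + o² + 5*o
T = 13 (T = 10 + 3 = 13)
Q(D, H) = -24*D*H (Q(D, H) = -4*D*H*6 = -24*D*H)
m(R) = -5 (m(R) = -1 + (-4)² + 5*(-4) = -1 + 16 - 20 = -5)
(Q(13, -9) + 374)*m(T) = (-24*13*(-9) + 374)*(-5) = (2808 + 374)*(-5) = 3182*(-5) = -15910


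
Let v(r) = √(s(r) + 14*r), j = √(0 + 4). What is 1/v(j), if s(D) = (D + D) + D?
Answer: √34/34 ≈ 0.17150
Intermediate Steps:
s(D) = 3*D (s(D) = 2*D + D = 3*D)
j = 2 (j = √4 = 2)
v(r) = √17*√r (v(r) = √(3*r + 14*r) = √(17*r) = √17*√r)
1/v(j) = 1/(√17*√2) = 1/(√34) = √34/34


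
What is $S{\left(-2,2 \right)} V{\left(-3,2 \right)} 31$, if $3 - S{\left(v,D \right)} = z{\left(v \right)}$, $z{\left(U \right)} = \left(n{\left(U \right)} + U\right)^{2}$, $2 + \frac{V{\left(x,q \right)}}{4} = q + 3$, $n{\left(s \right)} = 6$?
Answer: $-4836$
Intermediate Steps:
$V{\left(x,q \right)} = 4 + 4 q$ ($V{\left(x,q \right)} = -8 + 4 \left(q + 3\right) = -8 + 4 \left(3 + q\right) = -8 + \left(12 + 4 q\right) = 4 + 4 q$)
$z{\left(U \right)} = \left(6 + U\right)^{2}$
$S{\left(v,D \right)} = 3 - \left(6 + v\right)^{2}$
$S{\left(-2,2 \right)} V{\left(-3,2 \right)} 31 = \left(3 - \left(6 - 2\right)^{2}\right) \left(4 + 4 \cdot 2\right) 31 = \left(3 - 4^{2}\right) \left(4 + 8\right) 31 = \left(3 - 16\right) 12 \cdot 31 = \left(-13\right) 12 \cdot 31 = \left(-156\right) 31 = -4836$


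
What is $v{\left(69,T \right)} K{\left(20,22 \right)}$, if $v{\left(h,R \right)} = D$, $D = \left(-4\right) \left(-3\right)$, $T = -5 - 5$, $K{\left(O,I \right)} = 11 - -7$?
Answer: $216$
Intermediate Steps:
$K{\left(O,I \right)} = 18$ ($K{\left(O,I \right)} = 11 + 7 = 18$)
$T = -10$ ($T = -5 - 5 = -10$)
$D = 12$
$v{\left(h,R \right)} = 12$
$v{\left(69,T \right)} K{\left(20,22 \right)} = 12 \cdot 18 = 216$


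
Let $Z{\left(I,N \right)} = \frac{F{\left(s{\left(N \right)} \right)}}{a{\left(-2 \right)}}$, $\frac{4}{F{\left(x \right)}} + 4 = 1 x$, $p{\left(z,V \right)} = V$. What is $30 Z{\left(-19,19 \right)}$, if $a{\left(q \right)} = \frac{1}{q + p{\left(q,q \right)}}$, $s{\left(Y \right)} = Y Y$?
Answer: $- \frac{160}{119} \approx -1.3445$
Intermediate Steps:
$s{\left(Y \right)} = Y^{2}$
$F{\left(x \right)} = \frac{4}{-4 + x}$ ($F{\left(x \right)} = \frac{4}{-4 + 1 x} = \frac{4}{-4 + x}$)
$a{\left(q \right)} = \frac{1}{2 q}$ ($a{\left(q \right)} = \frac{1}{q + q} = \frac{1}{2 q}$)
$Z{\left(I,N \right)} = - \frac{16}{-4 + N^{2}}$ ($Z{\left(I,N \right)} = \frac{4 \frac{1}{-4 + N^{2}}}{\frac{1}{2} \frac{1}{-2}} = \frac{4 \frac{1}{-4 + N^{2}}}{\frac{1}{2} \left(- \frac{1}{2}\right)} = \frac{4 \frac{1}{-4 + N^{2}}}{- \frac{1}{4}} = \frac{4}{-4 + N^{2}} \left(-4\right) = - \frac{16}{-4 + N^{2}}$)
$30 Z{\left(-19,19 \right)} = 30 \left(- \frac{16}{-4 + 19^{2}}\right) = 30 \left(- \frac{16}{-4 + 361}\right) = 30 \left(- \frac{16}{357}\right) = - \frac{160}{119}$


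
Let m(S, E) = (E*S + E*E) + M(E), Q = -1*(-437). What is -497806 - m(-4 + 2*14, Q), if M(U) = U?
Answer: -699700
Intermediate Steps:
Q = 437
m(S, E) = E + E² + E*S (m(S, E) = (E*S + E*E) + E = (E*S + E²) + E = (E² + E*S) + E = E + E² + E*S)
-497806 - m(-4 + 2*14, Q) = -497806 - 437*(1 + 437 + (-4 + 2*14)) = -497806 - 437*(1 + 437 + (-4 + 28)) = -497806 - 437*(1 + 437 + 24) = -497806 - 437*462 = -497806 - 1*201894 = -497806 - 201894 = -699700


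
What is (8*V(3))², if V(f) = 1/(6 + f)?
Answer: 64/81 ≈ 0.79012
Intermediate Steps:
(8*V(3))² = (8/(6 + 3))² = (8/9)² = 64/81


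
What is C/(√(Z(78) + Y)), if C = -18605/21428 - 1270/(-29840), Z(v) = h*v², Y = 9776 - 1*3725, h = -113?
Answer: 13198991*I*√681441/10893030640008 ≈ 0.0010002*I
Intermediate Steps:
Y = 6051 (Y = 9776 - 3725 = 6051)
Z(v) = -113*v²
C = -13198991/15985288 (C = -18605*1/21428 - 1270*(-1/29840) = -18605/21428 + 127/2984 = -13198991/15985288 ≈ -0.82570)
C/(√(Z(78) + Y)) = -13198991/(15985288*√(-113*78² + 6051)) = -13198991/(15985288*√(-113*6084 + 6051)) = -13198991/(15985288*√(-687492 + 6051)) = -13198991*(-I*√681441/681441)/15985288 = -(-13198991)*I*√681441/10893030640008 = 13198991*I*√681441/10893030640008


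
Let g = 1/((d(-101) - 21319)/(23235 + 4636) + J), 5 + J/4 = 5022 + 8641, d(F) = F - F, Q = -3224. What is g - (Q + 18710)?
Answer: -23579404063487/1522627153 ≈ -15486.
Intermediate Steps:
d(F) = 0
J = 54632 (J = -20 + 4*(5022 + 8641) = -20 + 4*13663 = -20 + 54652 = 54632)
g = 27871/1522627153 (g = 1/((0 - 21319)/(23235 + 4636) + 54632) = 1/(-21319/27871 + 54632) = 1/(1522627153/27871) = 27871/1522627153 ≈ 1.8305e-5)
g - (Q + 18710) = 27871/1522627153 - (-3224 + 18710) = 27871/1522627153 - 1*15486 = 27871/1522627153 - 15486 = -23579404063487/1522627153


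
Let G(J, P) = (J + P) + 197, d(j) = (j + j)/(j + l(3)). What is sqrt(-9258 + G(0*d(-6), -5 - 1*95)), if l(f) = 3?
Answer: I*sqrt(9161) ≈ 95.713*I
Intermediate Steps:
d(j) = 2*j/(3 + j) (d(j) = (j + j)/(j + 3) = (2*j)/(3 + j) = 2*j/(3 + j))
G(J, P) = 197 + J + P
sqrt(-9258 + G(0*d(-6), -5 - 1*95)) = sqrt(-9258 + (197 + 0*(2*(-6)/(3 - 6)) + (-5 - 1*95))) = sqrt(-9258 + (197 + 0*(2*(-6)/(-3)) + (-5 - 95))) = sqrt(-9258 + (197 + 0*(2*(-6)*(-1/3)) - 100)) = sqrt(-9258 + (197 + 0*4 - 100)) = sqrt(-9258 + (197 + 0 - 100)) = sqrt(-9258 + 97) = sqrt(-9161) = I*sqrt(9161)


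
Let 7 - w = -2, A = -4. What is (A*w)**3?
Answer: -46656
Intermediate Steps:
w = 9 (w = 7 - 1*(-2) = 7 + 2 = 9)
(A*w)**3 = (-4*9)**3 = (-36)**3 = -46656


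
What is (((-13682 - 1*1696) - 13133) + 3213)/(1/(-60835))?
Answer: 1539003830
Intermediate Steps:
(((-13682 - 1*1696) - 13133) + 3213)/(1/(-60835)) = (((-13682 - 1696) - 13133) + 3213)/(-1/60835) = ((-15378 - 13133) + 3213)*(-60835) = (-28511 + 3213)*(-60835) = -25298*(-60835) = 1539003830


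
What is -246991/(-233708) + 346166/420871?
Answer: 184853112689/98360919668 ≈ 1.8793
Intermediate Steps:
-246991/(-233708) + 346166/420871 = -246991*(-1/233708) + 346166*(1/420871) = 246991/233708 + 346166/420871 = 184853112689/98360919668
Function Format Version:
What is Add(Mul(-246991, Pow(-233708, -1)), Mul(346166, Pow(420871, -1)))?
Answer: Rational(184853112689, 98360919668) ≈ 1.8793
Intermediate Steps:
Add(Mul(-246991, Pow(-233708, -1)), Mul(346166, Pow(420871, -1))) = Add(Mul(-246991, Rational(-1, 233708)), Mul(346166, Rational(1, 420871))) = Add(Rational(246991, 233708), Rational(346166, 420871)) = Rational(184853112689, 98360919668)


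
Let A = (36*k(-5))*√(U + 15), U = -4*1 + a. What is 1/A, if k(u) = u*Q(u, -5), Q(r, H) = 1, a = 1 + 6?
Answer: -√2/1080 ≈ -0.0013095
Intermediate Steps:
a = 7
k(u) = u (k(u) = u*1 = u)
U = 3 (U = -4*1 + 7 = -4 + 7 = 3)
A = -540*√2 (A = (36*(-5))*√(3 + 15) = -540*√2 ≈ -763.68)
1/A = 1/(-540*√2) = -√2/1080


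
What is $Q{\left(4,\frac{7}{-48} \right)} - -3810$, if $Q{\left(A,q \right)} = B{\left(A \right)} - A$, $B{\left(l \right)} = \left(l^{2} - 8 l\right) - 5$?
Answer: $3785$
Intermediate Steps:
$B{\left(l \right)} = -5 + l^{2} - 8 l$
$Q{\left(A,q \right)} = -5 + A^{2} - 9 A$ ($Q{\left(A,q \right)} = \left(-5 + A^{2} - 8 A\right) - A = -5 + A^{2} - 9 A$)
$Q{\left(4,\frac{7}{-48} \right)} - -3810 = \left(-5 + 4^{2} - 36\right) - -3810 = \left(-5 + 16 - 36\right) + 3810 = -25 + 3810 = 3785$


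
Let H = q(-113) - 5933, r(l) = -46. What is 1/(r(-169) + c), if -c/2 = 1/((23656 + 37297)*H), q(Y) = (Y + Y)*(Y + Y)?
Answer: -2751601279/126573658836 ≈ -0.021739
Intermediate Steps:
q(Y) = 4*Y² (q(Y) = (2*Y)*(2*Y) = 4*Y²)
H = 45143 (H = 4*(-113)² - 5933 = 4*12769 - 5933 = 51076 - 5933 = 45143)
c = -2/2751601279 (c = -2/((23656 + 37297)*45143) = -2/(60953*45143) = -2*1/2751601279 = -2/2751601279 ≈ -7.2685e-10)
1/(r(-169) + c) = 1/(-46 - 2/2751601279) = 1/(-126573658836/2751601279) = -2751601279/126573658836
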